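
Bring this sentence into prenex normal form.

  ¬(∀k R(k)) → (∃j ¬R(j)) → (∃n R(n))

∀k ∀j ∃n (R(k) ∨ R(j) ∨ R(n))

Rewrite implications/biconditionals: A → B as ¬A ∨ B.
  ¬¬(∀k R(k)) ∨ ¬(∃j ¬R(j)) ∨ (∃n R(n))
Drive negations inward (¬∀x A ≡ ∃x ¬A, ¬∃x A ≡ ∀x ¬A, De Morgan for ∧/∨):
  (∀k R(k)) ∨ (∀j R(j)) ∨ (∃n R(n))
All bound variables are already distinct, so no renaming is needed.
Finally move all quantifiers to the prefix:
  ∀k ∀j ∃n (R(k) ∨ R(j) ∨ R(n))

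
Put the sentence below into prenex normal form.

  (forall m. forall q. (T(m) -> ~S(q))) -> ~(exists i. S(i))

exists m. exists q. forall i. (T(m) & S(q) | ~S(i))

Rewrite implications/biconditionals: A → B as ¬A ∨ B.
  ~(forall m. forall q. (~T(m) | ~S(q))) | ~(exists i. S(i))
Move each ¬ inward, flipping quantifiers it crosses:
  (exists m. exists q. (T(m) & S(q))) | (forall i. ~S(i))
Extract every quantifier outward, since the variables are now distinct and don't occur free across branches:
  exists m. exists q. forall i. (T(m) & S(q) | ~S(i))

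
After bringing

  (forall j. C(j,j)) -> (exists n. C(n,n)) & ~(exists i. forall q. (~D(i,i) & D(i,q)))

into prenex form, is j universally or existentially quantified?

existential

Rewrite implications/biconditionals: A → B as ¬A ∨ B.
  ~(forall j. C(j,j)) | (exists n. C(n,n)) & ~(exists i. forall q. (~D(i,i) & D(i,q)))
Move each ¬ inward, flipping quantifiers it crosses:
  (exists j. ~C(j,j)) | (exists n. C(n,n)) & (forall i. exists q. (D(i,i) | ~D(i,q)))
All bound variables are already distinct, so no renaming is needed.
Extract every quantifier outward, since the variables are now distinct and don't occur free across branches:
  exists j. exists n. forall i. exists q. (~C(j,j) | C(n,n) & (D(i,i) | ~D(i,q)))
The quantifier forall j sits under an odd number of negations (counting the antecedent side of each →), so it flips to exists j.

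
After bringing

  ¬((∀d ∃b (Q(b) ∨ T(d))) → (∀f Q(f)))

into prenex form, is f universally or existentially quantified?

existential

First replace A → B with ¬A ∨ B.
  ¬(¬(∀d ∃b (Q(b) ∨ T(d))) ∨ (∀f Q(f)))
Drive negations inward (¬∀x A ≡ ∃x ¬A, ¬∃x A ≡ ∀x ¬A, De Morgan for ∧/∨):
  (∀d ∃b (Q(b) ∨ T(d))) ∧ (∃f ¬Q(f))
All bound variables are already distinct, so no renaming is needed.
Pull the quantifiers to the front (each side's bound variable is not free in the other side):
  ∀d ∃b ∃f ((Q(b) ∨ T(d)) ∧ ¬Q(f))
The quantifier ∀f sits under an odd number of negations (counting the antecedent side of each →), so it flips to ∃f.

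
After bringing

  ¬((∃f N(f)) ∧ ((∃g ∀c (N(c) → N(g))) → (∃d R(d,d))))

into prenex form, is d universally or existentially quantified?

Rewrite implications/biconditionals: A → B as ¬A ∨ B.
  ¬((∃f N(f)) ∧ (¬(∃g ∀c (¬N(c) ∨ N(g))) ∨ (∃d R(d,d))))
Push ¬ through the quantifiers and connectives to reach negation normal form:
  (∀f ¬N(f)) ∨ (∃g ∀c (¬N(c) ∨ N(g))) ∧ (∀d ¬R(d,d))
Pull the quantifiers to the front (each side's bound variable is not free in the other side):
  ∀f ∃g ∀c ∀d (¬N(f) ∨ (¬N(c) ∨ N(g)) ∧ ¬R(d,d))
The quantifier ∃d sits under an odd number of negations (counting the antecedent side of each →), so it flips to ∀d.

universal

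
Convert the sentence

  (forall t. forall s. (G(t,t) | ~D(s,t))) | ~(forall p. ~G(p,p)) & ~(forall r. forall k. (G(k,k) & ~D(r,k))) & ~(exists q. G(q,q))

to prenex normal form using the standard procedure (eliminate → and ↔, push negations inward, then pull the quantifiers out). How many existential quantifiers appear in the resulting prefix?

3

Push ¬ through the quantifiers and connectives to reach negation normal form:
  (forall t. forall s. (G(t,t) | ~D(s,t))) | (exists p. G(p,p)) & (exists r. exists k. (~G(k,k) | D(r,k))) & (forall q. ~G(q,q))
All bound variables are already distinct, so no renaming is needed.
Extract every quantifier outward, since the variables are now distinct and don't occur free across branches:
  forall t. forall s. exists p. exists r. exists k. forall q. (G(t,t) | ~D(s,t) | G(p,p) & (~G(k,k) | D(r,k)) & ~G(q,q))
The prefix is forall t forall s exists p exists r exists k forall q: 3 universal, 3 existential.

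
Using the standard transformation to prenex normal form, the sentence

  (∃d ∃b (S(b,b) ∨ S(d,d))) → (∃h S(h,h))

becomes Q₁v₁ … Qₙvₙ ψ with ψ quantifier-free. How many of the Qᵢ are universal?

Eliminate → and ↔ using ¬ and ∨.
  ¬(∃d ∃b (S(b,b) ∨ S(d,d))) ∨ (∃h S(h,h))
Push ¬ through the quantifiers and connectives to reach negation normal form:
  (∀d ∀b (¬S(b,b) ∧ ¬S(d,d))) ∨ (∃h S(h,h))
All bound variables are already distinct, so no renaming is needed.
Extract every quantifier outward, since the variables are now distinct and don't occur free across branches:
  ∀d ∀b ∃h (¬S(b,b) ∧ ¬S(d,d) ∨ S(h,h))
The prefix is ∀d ∀b ∃h: 2 universal, 1 existential.

2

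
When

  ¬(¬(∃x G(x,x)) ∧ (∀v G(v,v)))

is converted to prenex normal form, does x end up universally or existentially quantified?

existential

Push ¬ through the quantifiers and connectives to reach negation normal form:
  (∃x G(x,x)) ∨ (∃v ¬G(v,v))
All bound variables are already distinct, so no renaming is needed.
Finally move all quantifiers to the prefix:
  ∃x ∃v (G(x,x) ∨ ¬G(v,v))
The quantifier ∃x sits under an even number of negations, so it remains existential.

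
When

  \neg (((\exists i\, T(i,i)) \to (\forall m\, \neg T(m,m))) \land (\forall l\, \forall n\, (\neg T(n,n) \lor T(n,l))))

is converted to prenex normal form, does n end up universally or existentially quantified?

First replace A → B with ¬A ∨ B.
  \neg ((\neg (\exists i\, T(i,i)) \lor (\forall m\, \neg T(m,m))) \land (\forall l\, \forall n\, (\neg T(n,n) \lor T(n,l))))
Push ¬ through the quantifiers and connectives to reach negation normal form:
  (\exists i\, T(i,i)) \land (\exists m\, T(m,m)) \lor (\exists l\, \exists n\, (T(n,n) \land \neg T(n,l)))
Finally move all quantifiers to the prefix:
  \exists i\, \exists m\, \exists l\, \exists n\, (T(i,i) \land T(m,m) \lor T(n,n) \land \neg T(n,l))
The quantifier \forall n sits under an odd number of negations (counting the antecedent side of each →), so it flips to \exists n.

existential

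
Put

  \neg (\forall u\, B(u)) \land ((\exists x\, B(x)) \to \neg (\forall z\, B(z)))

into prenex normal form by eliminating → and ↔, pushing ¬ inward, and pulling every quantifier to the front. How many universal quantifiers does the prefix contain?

First replace A → B with ¬A ∨ B.
  \neg (\forall u\, B(u)) \land (\neg (\exists x\, B(x)) \lor \neg (\forall z\, B(z)))
Move each ¬ inward, flipping quantifiers it crosses:
  (\exists u\, \neg B(u)) \land ((\forall x\, \neg B(x)) \lor (\exists z\, \neg B(z)))
All bound variables are already distinct, so no renaming is needed.
Finally move all quantifiers to the prefix:
  \exists u\, \forall x\, \exists z\, (\neg B(u) \land (\neg B(x) \lor \neg B(z)))
The prefix is \exists u \forall x \exists z: 1 universal, 2 existential.

1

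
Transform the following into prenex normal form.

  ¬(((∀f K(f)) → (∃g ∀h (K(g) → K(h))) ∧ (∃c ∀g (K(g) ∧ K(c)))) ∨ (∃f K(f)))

Eliminate → and ↔ using ¬ and ∨.
  ¬(¬(∀f K(f)) ∨ (∃g ∀h (¬K(g) ∨ K(h))) ∧ (∃c ∀g (K(g) ∧ K(c))) ∨ (∃f K(f)))
Drive negations inward (¬∀x A ≡ ∃x ¬A, ¬∃x A ≡ ∀x ¬A, De Morgan for ∧/∨):
  (∀f K(f)) ∧ ((∀g ∃h (K(g) ∧ ¬K(h))) ∨ (∀c ∃g (¬K(g) ∨ ¬K(c)))) ∧ (∀f ¬K(f))
Give each quantifier a distinct variable: g↦w1, f↦x1.
  (∀f K(f)) ∧ ((∀g ∃h (K(g) ∧ ¬K(h))) ∨ (∀c ∃w1 (¬K(w1) ∨ ¬K(c)))) ∧ (∀x1 ¬K(x1))
Finally move all quantifiers to the prefix:
  ∀f ∀g ∃h ∀c ∃w1 ∀x1 (K(f) ∧ (K(g) ∧ ¬K(h) ∨ ¬K(w1) ∨ ¬K(c)) ∧ ¬K(x1))

∀f ∀g ∃h ∀c ∃w1 ∀x1 (K(f) ∧ (K(g) ∧ ¬K(h) ∨ ¬K(w1) ∨ ¬K(c)) ∧ ¬K(x1))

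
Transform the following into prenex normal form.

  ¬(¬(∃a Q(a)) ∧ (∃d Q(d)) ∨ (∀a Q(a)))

∃a ∀d ∃z1 ((Q(a) ∨ ¬Q(d)) ∧ ¬Q(z1))

Move each ¬ inward, flipping quantifiers it crosses:
  ((∃a Q(a)) ∨ (∀d ¬Q(d))) ∧ (∃a ¬Q(a))
Give each quantifier a distinct variable: a↦z1.
  ((∃a Q(a)) ∨ (∀d ¬Q(d))) ∧ (∃z1 ¬Q(z1))
Pull the quantifiers to the front (each side's bound variable is not free in the other side):
  ∃a ∀d ∃z1 ((Q(a) ∨ ¬Q(d)) ∧ ¬Q(z1))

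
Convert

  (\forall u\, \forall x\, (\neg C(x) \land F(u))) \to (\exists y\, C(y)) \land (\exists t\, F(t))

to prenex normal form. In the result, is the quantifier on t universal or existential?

existential

Eliminate → and ↔ using ¬ and ∨.
  \neg (\forall u\, \forall x\, (\neg C(x) \land F(u))) \lor (\exists y\, C(y)) \land (\exists t\, F(t))
Move each ¬ inward, flipping quantifiers it crosses:
  (\exists u\, \exists x\, (C(x) \lor \neg F(u))) \lor (\exists y\, C(y)) \land (\exists t\, F(t))
All bound variables are already distinct, so no renaming is needed.
Finally move all quantifiers to the prefix:
  \exists u\, \exists x\, \exists y\, \exists t\, (C(x) \lor \neg F(u) \lor C(y) \land F(t))
The quantifier \exists t sits under an even number of negations (counting the antecedent side of each →), so it remains existential.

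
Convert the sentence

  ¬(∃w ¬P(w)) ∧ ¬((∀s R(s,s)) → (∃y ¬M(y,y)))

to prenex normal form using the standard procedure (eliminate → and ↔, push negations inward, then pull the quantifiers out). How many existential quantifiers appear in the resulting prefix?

0

Rewrite implications/biconditionals: A → B as ¬A ∨ B.
  ¬(∃w ¬P(w)) ∧ ¬(¬(∀s R(s,s)) ∨ (∃y ¬M(y,y)))
Drive negations inward (¬∀x A ≡ ∃x ¬A, ¬∃x A ≡ ∀x ¬A, De Morgan for ∧/∨):
  (∀w P(w)) ∧ (∀s R(s,s)) ∧ (∀y M(y,y))
All bound variables are already distinct, so no renaming is needed.
Finally move all quantifiers to the prefix:
  ∀w ∀s ∀y (P(w) ∧ R(s,s) ∧ M(y,y))
The prefix is ∀w ∀s ∀y: 3 universal, 0 existential.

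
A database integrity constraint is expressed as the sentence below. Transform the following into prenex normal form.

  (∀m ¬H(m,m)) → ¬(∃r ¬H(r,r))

First replace A → B with ¬A ∨ B.
  ¬(∀m ¬H(m,m)) ∨ ¬(∃r ¬H(r,r))
Drive negations inward (¬∀x A ≡ ∃x ¬A, ¬∃x A ≡ ∀x ¬A, De Morgan for ∧/∨):
  (∃m H(m,m)) ∨ (∀r H(r,r))
Pull the quantifiers to the front (each side's bound variable is not free in the other side):
  ∃m ∀r (H(m,m) ∨ H(r,r))

∃m ∀r (H(m,m) ∨ H(r,r))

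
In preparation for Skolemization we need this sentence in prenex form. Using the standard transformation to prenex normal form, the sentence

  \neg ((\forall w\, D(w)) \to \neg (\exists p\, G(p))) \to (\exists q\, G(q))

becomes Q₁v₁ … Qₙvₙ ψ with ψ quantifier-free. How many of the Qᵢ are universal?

First replace A → B with ¬A ∨ B.
  \neg \neg (\neg (\forall w\, D(w)) \lor \neg (\exists p\, G(p))) \lor (\exists q\, G(q))
Move each ¬ inward, flipping quantifiers it crosses:
  (\exists w\, \neg D(w)) \lor (\forall p\, \neg G(p)) \lor (\exists q\, G(q))
All bound variables are already distinct, so no renaming is needed.
Pull the quantifiers to the front (each side's bound variable is not free in the other side):
  \exists w\, \forall p\, \exists q\, (\neg D(w) \lor \neg G(p) \lor G(q))
The prefix is \exists w \forall p \exists q: 1 universal, 2 existential.

1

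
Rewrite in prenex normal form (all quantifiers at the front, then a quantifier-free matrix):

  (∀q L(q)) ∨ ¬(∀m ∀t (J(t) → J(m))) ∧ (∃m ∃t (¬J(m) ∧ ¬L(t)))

∀q ∃m ∃t ∃b ∃p (L(q) ∨ J(t) ∧ ¬J(m) ∧ ¬J(b) ∧ ¬L(p))

Eliminate → and ↔ using ¬ and ∨.
  (∀q L(q)) ∨ ¬(∀m ∀t (¬J(t) ∨ J(m))) ∧ (∃m ∃t (¬J(m) ∧ ¬L(t)))
Move each ¬ inward, flipping quantifiers it crosses:
  (∀q L(q)) ∨ (∃m ∃t (J(t) ∧ ¬J(m))) ∧ (∃m ∃t (¬J(m) ∧ ¬L(t)))
Standardize variables apart so no two quantifiers bind the same name: m↦b, t↦p.
  (∀q L(q)) ∨ (∃m ∃t (J(t) ∧ ¬J(m))) ∧ (∃b ∃p (¬J(b) ∧ ¬L(p)))
Extract every quantifier outward, since the variables are now distinct and don't occur free across branches:
  ∀q ∃m ∃t ∃b ∃p (L(q) ∨ J(t) ∧ ¬J(m) ∧ ¬J(b) ∧ ¬L(p))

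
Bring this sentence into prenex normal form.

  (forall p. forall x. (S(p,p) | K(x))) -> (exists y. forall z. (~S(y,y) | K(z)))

Rewrite implications/biconditionals: A → B as ¬A ∨ B.
  ~(forall p. forall x. (S(p,p) | K(x))) | (exists y. forall z. (~S(y,y) | K(z)))
Move each ¬ inward, flipping quantifiers it crosses:
  (exists p. exists x. (~S(p,p) & ~K(x))) | (exists y. forall z. (~S(y,y) | K(z)))
Extract every quantifier outward, since the variables are now distinct and don't occur free across branches:
  exists p. exists x. exists y. forall z. (~S(p,p) & ~K(x) | ~S(y,y) | K(z))

exists p. exists x. exists y. forall z. (~S(p,p) & ~K(x) | ~S(y,y) | K(z))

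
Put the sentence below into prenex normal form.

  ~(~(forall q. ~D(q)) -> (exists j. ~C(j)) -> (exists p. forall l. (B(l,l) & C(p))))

Eliminate → and ↔ using ¬ and ∨.
  ~(~~(forall q. ~D(q)) | ~(exists j. ~C(j)) | (exists p. forall l. (B(l,l) & C(p))))
Drive negations inward (¬∀x A ≡ ∃x ¬A, ¬∃x A ≡ ∀x ¬A, De Morgan for ∧/∨):
  (exists q. D(q)) & (exists j. ~C(j)) & (forall p. exists l. (~B(l,l) | ~C(p)))
Pull the quantifiers to the front (each side's bound variable is not free in the other side):
  exists q. exists j. forall p. exists l. (D(q) & ~C(j) & (~B(l,l) | ~C(p)))

exists q. exists j. forall p. exists l. (D(q) & ~C(j) & (~B(l,l) | ~C(p)))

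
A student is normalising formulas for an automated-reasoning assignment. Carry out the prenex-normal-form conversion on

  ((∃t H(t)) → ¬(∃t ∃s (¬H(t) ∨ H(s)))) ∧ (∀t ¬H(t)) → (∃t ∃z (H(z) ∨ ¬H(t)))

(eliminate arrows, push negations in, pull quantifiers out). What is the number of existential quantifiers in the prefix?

6

Eliminate → and ↔ using ¬ and ∨.
  ¬((¬(∃t H(t)) ∨ ¬(∃t ∃s (¬H(t) ∨ H(s)))) ∧ (∀t ¬H(t))) ∨ (∃t ∃z (H(z) ∨ ¬H(t)))
Drive negations inward (¬∀x A ≡ ∃x ¬A, ¬∃x A ≡ ∀x ¬A, De Morgan for ∧/∨):
  (∃t H(t)) ∧ (∃t ∃s (¬H(t) ∨ H(s))) ∨ (∃t H(t)) ∨ (∃t ∃z (H(z) ∨ ¬H(t)))
Give each quantifier a distinct variable: t↦y, t↦v1, t↦v.
  (∃t H(t)) ∧ (∃y ∃s (¬H(y) ∨ H(s))) ∨ (∃v1 H(v1)) ∨ (∃v ∃z (H(z) ∨ ¬H(v)))
Extract every quantifier outward, since the variables are now distinct and don't occur free across branches:
  ∃t ∃y ∃s ∃v1 ∃v ∃z (H(t) ∧ (¬H(y) ∨ H(s)) ∨ H(v1) ∨ H(z) ∨ ¬H(v))
The prefix is ∃t ∃y ∃s ∃v1 ∃v ∃z: 0 universal, 6 existential.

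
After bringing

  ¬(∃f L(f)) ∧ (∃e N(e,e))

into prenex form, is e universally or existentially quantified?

existential

Push ¬ through the quantifiers and connectives to reach negation normal form:
  (∀f ¬L(f)) ∧ (∃e N(e,e))
All bound variables are already distinct, so no renaming is needed.
Pull the quantifiers to the front (each side's bound variable is not free in the other side):
  ∀f ∃e (¬L(f) ∧ N(e,e))
The quantifier ∃e sits under an even number of negations, so it remains existential.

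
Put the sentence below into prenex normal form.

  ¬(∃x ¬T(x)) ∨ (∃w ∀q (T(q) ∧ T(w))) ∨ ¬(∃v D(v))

∀x ∃w ∀q ∀v (T(x) ∨ T(q) ∧ T(w) ∨ ¬D(v))

Move each ¬ inward, flipping quantifiers it crosses:
  (∀x T(x)) ∨ (∃w ∀q (T(q) ∧ T(w))) ∨ (∀v ¬D(v))
All bound variables are already distinct, so no renaming is needed.
Finally move all quantifiers to the prefix:
  ∀x ∃w ∀q ∀v (T(x) ∨ T(q) ∧ T(w) ∨ ¬D(v))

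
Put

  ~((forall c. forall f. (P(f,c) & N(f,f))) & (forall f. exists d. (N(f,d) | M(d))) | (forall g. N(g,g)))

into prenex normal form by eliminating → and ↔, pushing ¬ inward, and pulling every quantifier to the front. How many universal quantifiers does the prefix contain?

1

Push ¬ through the quantifiers and connectives to reach negation normal form:
  ((exists c. exists f. (~P(f,c) | ~N(f,f))) | (exists f. forall d. (~N(f,d) & ~M(d)))) & (exists g. ~N(g,g))
Rename bound variables to avoid capture: f↦y1.
  ((exists c. exists f. (~P(f,c) | ~N(f,f))) | (exists y1. forall d. (~N(y1,d) & ~M(d)))) & (exists g. ~N(g,g))
Finally move all quantifiers to the prefix:
  exists c. exists f. exists y1. forall d. exists g. ((~P(f,c) | ~N(f,f) | ~N(y1,d) & ~M(d)) & ~N(g,g))
The prefix is exists c exists f exists y1 forall d exists g: 1 universal, 4 existential.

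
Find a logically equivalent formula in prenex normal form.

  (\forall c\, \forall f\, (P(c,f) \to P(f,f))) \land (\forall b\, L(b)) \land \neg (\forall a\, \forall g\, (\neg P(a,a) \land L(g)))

\forall c\, \forall f\, \forall b\, \exists a\, \exists g\, ((\neg P(c,f) \lor P(f,f)) \land L(b) \land (P(a,a) \lor \neg L(g)))

Eliminate → and ↔ using ¬ and ∨.
  (\forall c\, \forall f\, (\neg P(c,f) \lor P(f,f))) \land (\forall b\, L(b)) \land \neg (\forall a\, \forall g\, (\neg P(a,a) \land L(g)))
Drive negations inward (¬∀x A ≡ ∃x ¬A, ¬∃x A ≡ ∀x ¬A, De Morgan for ∧/∨):
  (\forall c\, \forall f\, (\neg P(c,f) \lor P(f,f))) \land (\forall b\, L(b)) \land (\exists a\, \exists g\, (P(a,a) \lor \neg L(g)))
Pull the quantifiers to the front (each side's bound variable is not free in the other side):
  \forall c\, \forall f\, \forall b\, \exists a\, \exists g\, ((\neg P(c,f) \lor P(f,f)) \land L(b) \land (P(a,a) \lor \neg L(g)))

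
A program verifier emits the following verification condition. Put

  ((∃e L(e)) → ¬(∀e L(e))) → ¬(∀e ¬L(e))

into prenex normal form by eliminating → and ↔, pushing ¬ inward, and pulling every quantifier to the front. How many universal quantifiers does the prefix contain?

Eliminate → and ↔ using ¬ and ∨.
  ¬(¬(∃e L(e)) ∨ ¬(∀e L(e))) ∨ ¬(∀e ¬L(e))
Drive negations inward (¬∀x A ≡ ∃x ¬A, ¬∃x A ≡ ∀x ¬A, De Morgan for ∧/∨):
  (∃e L(e)) ∧ (∀e L(e)) ∨ (∃e L(e))
Standardize variables apart so no two quantifiers bind the same name: e↦w1, e↦y.
  (∃e L(e)) ∧ (∀w1 L(w1)) ∨ (∃y L(y))
Extract every quantifier outward, since the variables are now distinct and don't occur free across branches:
  ∃e ∀w1 ∃y (L(e) ∧ L(w1) ∨ L(y))
The prefix is ∃e ∀w1 ∃y: 1 universal, 2 existential.

1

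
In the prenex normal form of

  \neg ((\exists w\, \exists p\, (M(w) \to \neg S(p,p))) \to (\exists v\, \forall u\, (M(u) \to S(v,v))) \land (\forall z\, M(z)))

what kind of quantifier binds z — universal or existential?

Rewrite implications/biconditionals: A → B as ¬A ∨ B.
  \neg (\neg (\exists w\, \exists p\, (\neg M(w) \lor \neg S(p,p))) \lor (\exists v\, \forall u\, (\neg M(u) \lor S(v,v))) \land (\forall z\, M(z)))
Drive negations inward (¬∀x A ≡ ∃x ¬A, ¬∃x A ≡ ∀x ¬A, De Morgan for ∧/∨):
  (\exists w\, \exists p\, (\neg M(w) \lor \neg S(p,p))) \land ((\forall v\, \exists u\, (M(u) \land \neg S(v,v))) \lor (\exists z\, \neg M(z)))
All bound variables are already distinct, so no renaming is needed.
Pull the quantifiers to the front (each side's bound variable is not free in the other side):
  \exists w\, \exists p\, \forall v\, \exists u\, \exists z\, ((\neg M(w) \lor \neg S(p,p)) \land (M(u) \land \neg S(v,v) \lor \neg M(z)))
The quantifier \forall z sits under an odd number of negations (counting the antecedent side of each →), so it flips to \exists z.

existential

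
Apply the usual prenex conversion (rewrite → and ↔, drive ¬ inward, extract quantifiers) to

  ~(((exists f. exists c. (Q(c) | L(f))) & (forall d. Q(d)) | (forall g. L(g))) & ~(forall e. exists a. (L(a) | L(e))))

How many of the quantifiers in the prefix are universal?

Move each ¬ inward, flipping quantifiers it crosses:
  ((forall f. forall c. (~Q(c) & ~L(f))) | (exists d. ~Q(d))) & (exists g. ~L(g)) | (forall e. exists a. (L(a) | L(e)))
All bound variables are already distinct, so no renaming is needed.
Finally move all quantifiers to the prefix:
  forall f. forall c. exists d. exists g. forall e. exists a. ((~Q(c) & ~L(f) | ~Q(d)) & ~L(g) | L(a) | L(e))
The prefix is forall f forall c exists d exists g forall e exists a: 3 universal, 3 existential.

3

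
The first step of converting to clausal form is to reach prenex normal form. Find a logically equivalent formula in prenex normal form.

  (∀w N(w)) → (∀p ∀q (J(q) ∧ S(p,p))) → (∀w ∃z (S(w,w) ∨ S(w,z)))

Rewrite implications/biconditionals: A → B as ¬A ∨ B.
  ¬(∀w N(w)) ∨ ¬(∀p ∀q (J(q) ∧ S(p,p))) ∨ (∀w ∃z (S(w,w) ∨ S(w,z)))
Move each ¬ inward, flipping quantifiers it crosses:
  (∃w ¬N(w)) ∨ (∃p ∃q (¬J(q) ∨ ¬S(p,p))) ∨ (∀w ∃z (S(w,w) ∨ S(w,z)))
Rename bound variables to avoid capture: w↦t.
  (∃w ¬N(w)) ∨ (∃p ∃q (¬J(q) ∨ ¬S(p,p))) ∨ (∀t ∃z (S(t,t) ∨ S(t,z)))
Pull the quantifiers to the front (each side's bound variable is not free in the other side):
  ∃w ∃p ∃q ∀t ∃z (¬N(w) ∨ ¬J(q) ∨ ¬S(p,p) ∨ S(t,t) ∨ S(t,z))

∃w ∃p ∃q ∀t ∃z (¬N(w) ∨ ¬J(q) ∨ ¬S(p,p) ∨ S(t,t) ∨ S(t,z))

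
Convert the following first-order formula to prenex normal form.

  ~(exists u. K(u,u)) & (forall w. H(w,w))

forall u. forall w. (~K(u,u) & H(w,w))

Drive negations inward (¬∀x A ≡ ∃x ¬A, ¬∃x A ≡ ∀x ¬A, De Morgan for ∧/∨):
  (forall u. ~K(u,u)) & (forall w. H(w,w))
All bound variables are already distinct, so no renaming is needed.
Pull the quantifiers to the front (each side's bound variable is not free in the other side):
  forall u. forall w. (~K(u,u) & H(w,w))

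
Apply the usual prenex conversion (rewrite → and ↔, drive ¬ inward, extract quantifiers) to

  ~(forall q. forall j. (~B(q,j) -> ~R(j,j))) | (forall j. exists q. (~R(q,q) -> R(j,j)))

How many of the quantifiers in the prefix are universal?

Eliminate → and ↔ using ¬ and ∨.
  ~(forall q. forall j. (~~B(q,j) | ~R(j,j))) | (forall j. exists q. (~~R(q,q) | R(j,j)))
Drive negations inward (¬∀x A ≡ ∃x ¬A, ¬∃x A ≡ ∀x ¬A, De Morgan for ∧/∨):
  (exists q. exists j. (~B(q,j) & R(j,j))) | (forall j. exists q. (R(q,q) | R(j,j)))
Standardize variables apart so no two quantifiers bind the same name: j↦x1, q↦t.
  (exists q. exists j. (~B(q,j) & R(j,j))) | (forall x1. exists t. (R(t,t) | R(x1,x1)))
Extract every quantifier outward, since the variables are now distinct and don't occur free across branches:
  exists q. exists j. forall x1. exists t. (~B(q,j) & R(j,j) | R(t,t) | R(x1,x1))
The prefix is exists q exists j forall x1 exists t: 1 universal, 3 existential.

1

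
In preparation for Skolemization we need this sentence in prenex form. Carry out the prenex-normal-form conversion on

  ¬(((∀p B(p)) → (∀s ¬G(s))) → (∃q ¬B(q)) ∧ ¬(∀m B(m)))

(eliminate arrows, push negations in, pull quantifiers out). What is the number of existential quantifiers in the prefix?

1

Rewrite implications/biconditionals: A → B as ¬A ∨ B.
  ¬(¬(¬(∀p B(p)) ∨ (∀s ¬G(s))) ∨ (∃q ¬B(q)) ∧ ¬(∀m B(m)))
Move each ¬ inward, flipping quantifiers it crosses:
  ((∃p ¬B(p)) ∨ (∀s ¬G(s))) ∧ ((∀q B(q)) ∨ (∀m B(m)))
All bound variables are already distinct, so no renaming is needed.
Pull the quantifiers to the front (each side's bound variable is not free in the other side):
  ∃p ∀s ∀q ∀m ((¬B(p) ∨ ¬G(s)) ∧ (B(q) ∨ B(m)))
The prefix is ∃p ∀s ∀q ∀m: 3 universal, 1 existential.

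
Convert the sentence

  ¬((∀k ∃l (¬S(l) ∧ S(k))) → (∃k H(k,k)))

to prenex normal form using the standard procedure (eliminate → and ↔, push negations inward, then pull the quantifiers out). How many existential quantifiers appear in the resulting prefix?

1

First replace A → B with ¬A ∨ B.
  ¬(¬(∀k ∃l (¬S(l) ∧ S(k))) ∨ (∃k H(k,k)))
Push ¬ through the quantifiers and connectives to reach negation normal form:
  (∀k ∃l (¬S(l) ∧ S(k))) ∧ (∀k ¬H(k,k))
Standardize variables apart so no two quantifiers bind the same name: k↦z1.
  (∀k ∃l (¬S(l) ∧ S(k))) ∧ (∀z1 ¬H(z1,z1))
Extract every quantifier outward, since the variables are now distinct and don't occur free across branches:
  ∀k ∃l ∀z1 (¬S(l) ∧ S(k) ∧ ¬H(z1,z1))
The prefix is ∀k ∃l ∀z1: 2 universal, 1 existential.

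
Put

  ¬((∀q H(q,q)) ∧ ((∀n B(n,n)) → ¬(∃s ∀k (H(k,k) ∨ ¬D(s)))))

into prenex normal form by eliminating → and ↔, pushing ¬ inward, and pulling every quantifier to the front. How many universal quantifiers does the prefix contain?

2

Eliminate → and ↔ using ¬ and ∨.
  ¬((∀q H(q,q)) ∧ (¬(∀n B(n,n)) ∨ ¬(∃s ∀k (H(k,k) ∨ ¬D(s)))))
Move each ¬ inward, flipping quantifiers it crosses:
  (∃q ¬H(q,q)) ∨ (∀n B(n,n)) ∧ (∃s ∀k (H(k,k) ∨ ¬D(s)))
Extract every quantifier outward, since the variables are now distinct and don't occur free across branches:
  ∃q ∀n ∃s ∀k (¬H(q,q) ∨ B(n,n) ∧ (H(k,k) ∨ ¬D(s)))
The prefix is ∃q ∀n ∃s ∀k: 2 universal, 2 existential.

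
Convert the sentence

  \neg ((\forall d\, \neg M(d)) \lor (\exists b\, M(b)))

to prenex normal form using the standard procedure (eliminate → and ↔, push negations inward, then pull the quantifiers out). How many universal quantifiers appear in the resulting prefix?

1

Move each ¬ inward, flipping quantifiers it crosses:
  (\exists d\, M(d)) \land (\forall b\, \neg M(b))
All bound variables are already distinct, so no renaming is needed.
Extract every quantifier outward, since the variables are now distinct and don't occur free across branches:
  \exists d\, \forall b\, (M(d) \land \neg M(b))
The prefix is \exists d \forall b: 1 universal, 1 existential.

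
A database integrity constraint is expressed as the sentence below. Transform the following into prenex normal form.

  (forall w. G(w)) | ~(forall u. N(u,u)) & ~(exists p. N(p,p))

Move each ¬ inward, flipping quantifiers it crosses:
  (forall w. G(w)) | (exists u. ~N(u,u)) & (forall p. ~N(p,p))
Finally move all quantifiers to the prefix:
  forall w. exists u. forall p. (G(w) | ~N(u,u) & ~N(p,p))

forall w. exists u. forall p. (G(w) | ~N(u,u) & ~N(p,p))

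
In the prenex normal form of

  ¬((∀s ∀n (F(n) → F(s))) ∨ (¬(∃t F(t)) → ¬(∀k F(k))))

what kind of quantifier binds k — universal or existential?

Eliminate → and ↔ using ¬ and ∨.
  ¬((∀s ∀n (¬F(n) ∨ F(s))) ∨ ¬¬(∃t F(t)) ∨ ¬(∀k F(k)))
Move each ¬ inward, flipping quantifiers it crosses:
  (∃s ∃n (F(n) ∧ ¬F(s))) ∧ (∀t ¬F(t)) ∧ (∀k F(k))
All bound variables are already distinct, so no renaming is needed.
Finally move all quantifiers to the prefix:
  ∃s ∃n ∀t ∀k (F(n) ∧ ¬F(s) ∧ ¬F(t) ∧ F(k))
The quantifier ∀k sits under an even number of negations (counting the antecedent side of each →), so it remains universal.

universal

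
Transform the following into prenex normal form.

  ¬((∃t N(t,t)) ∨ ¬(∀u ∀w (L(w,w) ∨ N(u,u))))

∀t ∀u ∀w (¬N(t,t) ∧ (L(w,w) ∨ N(u,u)))

Drive negations inward (¬∀x A ≡ ∃x ¬A, ¬∃x A ≡ ∀x ¬A, De Morgan for ∧/∨):
  (∀t ¬N(t,t)) ∧ (∀u ∀w (L(w,w) ∨ N(u,u)))
All bound variables are already distinct, so no renaming is needed.
Pull the quantifiers to the front (each side's bound variable is not free in the other side):
  ∀t ∀u ∀w (¬N(t,t) ∧ (L(w,w) ∨ N(u,u)))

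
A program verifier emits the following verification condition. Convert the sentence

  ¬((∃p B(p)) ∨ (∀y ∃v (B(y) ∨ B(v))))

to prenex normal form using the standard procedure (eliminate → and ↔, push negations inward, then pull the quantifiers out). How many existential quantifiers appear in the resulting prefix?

Move each ¬ inward, flipping quantifiers it crosses:
  (∀p ¬B(p)) ∧ (∃y ∀v (¬B(y) ∧ ¬B(v)))
All bound variables are already distinct, so no renaming is needed.
Extract every quantifier outward, since the variables are now distinct and don't occur free across branches:
  ∀p ∃y ∀v (¬B(p) ∧ ¬B(y) ∧ ¬B(v))
The prefix is ∀p ∃y ∀v: 2 universal, 1 existential.

1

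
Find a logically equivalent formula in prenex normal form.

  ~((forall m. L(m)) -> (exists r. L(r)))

forall m. forall r. (L(m) & ~L(r))

Rewrite implications/biconditionals: A → B as ¬A ∨ B.
  ~(~(forall m. L(m)) | (exists r. L(r)))
Push ¬ through the quantifiers and connectives to reach negation normal form:
  (forall m. L(m)) & (forall r. ~L(r))
All bound variables are already distinct, so no renaming is needed.
Pull the quantifiers to the front (each side's bound variable is not free in the other side):
  forall m. forall r. (L(m) & ~L(r))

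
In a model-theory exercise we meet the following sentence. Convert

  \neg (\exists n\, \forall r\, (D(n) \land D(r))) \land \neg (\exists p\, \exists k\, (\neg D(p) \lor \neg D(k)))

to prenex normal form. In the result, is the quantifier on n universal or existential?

Push ¬ through the quantifiers and connectives to reach negation normal form:
  (\forall n\, \exists r\, (\neg D(n) \lor \neg D(r))) \land (\forall p\, \forall k\, (D(p) \land D(k)))
All bound variables are already distinct, so no renaming is needed.
Pull the quantifiers to the front (each side's bound variable is not free in the other side):
  \forall n\, \exists r\, \forall p\, \forall k\, ((\neg D(n) \lor \neg D(r)) \land D(p) \land D(k))
The quantifier \exists n sits under an odd number of negations, so it flips to \forall n.

universal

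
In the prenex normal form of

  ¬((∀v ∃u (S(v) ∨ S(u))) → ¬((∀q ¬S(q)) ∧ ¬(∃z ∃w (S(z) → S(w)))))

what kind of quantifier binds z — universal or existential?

Eliminate → and ↔ using ¬ and ∨.
  ¬(¬(∀v ∃u (S(v) ∨ S(u))) ∨ ¬((∀q ¬S(q)) ∧ ¬(∃z ∃w (¬S(z) ∨ S(w)))))
Drive negations inward (¬∀x A ≡ ∃x ¬A, ¬∃x A ≡ ∀x ¬A, De Morgan for ∧/∨):
  (∀v ∃u (S(v) ∨ S(u))) ∧ (∀q ¬S(q)) ∧ (∀z ∀w (S(z) ∧ ¬S(w)))
All bound variables are already distinct, so no renaming is needed.
Finally move all quantifiers to the prefix:
  ∀v ∃u ∀q ∀z ∀w ((S(v) ∨ S(u)) ∧ ¬S(q) ∧ S(z) ∧ ¬S(w))
The quantifier ∃z sits under an odd number of negations (counting the antecedent side of each →), so it flips to ∀z.

universal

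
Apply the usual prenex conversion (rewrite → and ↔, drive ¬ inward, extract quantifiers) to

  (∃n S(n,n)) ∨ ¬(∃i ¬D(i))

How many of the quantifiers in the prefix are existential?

1

Push ¬ through the quantifiers and connectives to reach negation normal form:
  (∃n S(n,n)) ∨ (∀i D(i))
All bound variables are already distinct, so no renaming is needed.
Extract every quantifier outward, since the variables are now distinct and don't occur free across branches:
  ∃n ∀i (S(n,n) ∨ D(i))
The prefix is ∃n ∀i: 1 universal, 1 existential.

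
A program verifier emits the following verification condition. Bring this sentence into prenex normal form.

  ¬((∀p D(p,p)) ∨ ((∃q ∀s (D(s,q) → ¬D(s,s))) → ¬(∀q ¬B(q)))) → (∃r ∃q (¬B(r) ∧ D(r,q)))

∀p ∀q ∃s ∃b ∃r ∃z1 (D(p,p) ∨ D(s,q) ∧ D(s,s) ∨ B(b) ∨ ¬B(r) ∧ D(r,z1))

Rewrite implications/biconditionals: A → B as ¬A ∨ B.
  ¬¬((∀p D(p,p)) ∨ ¬(∃q ∀s (¬D(s,q) ∨ ¬D(s,s))) ∨ ¬(∀q ¬B(q))) ∨ (∃r ∃q (¬B(r) ∧ D(r,q)))
Drive negations inward (¬∀x A ≡ ∃x ¬A, ¬∃x A ≡ ∀x ¬A, De Morgan for ∧/∨):
  (∀p D(p,p)) ∨ (∀q ∃s (D(s,q) ∧ D(s,s))) ∨ (∃q B(q)) ∨ (∃r ∃q (¬B(r) ∧ D(r,q)))
Give each quantifier a distinct variable: q↦b, q↦z1.
  (∀p D(p,p)) ∨ (∀q ∃s (D(s,q) ∧ D(s,s))) ∨ (∃b B(b)) ∨ (∃r ∃z1 (¬B(r) ∧ D(r,z1)))
Extract every quantifier outward, since the variables are now distinct and don't occur free across branches:
  ∀p ∀q ∃s ∃b ∃r ∃z1 (D(p,p) ∨ D(s,q) ∧ D(s,s) ∨ B(b) ∨ ¬B(r) ∧ D(r,z1))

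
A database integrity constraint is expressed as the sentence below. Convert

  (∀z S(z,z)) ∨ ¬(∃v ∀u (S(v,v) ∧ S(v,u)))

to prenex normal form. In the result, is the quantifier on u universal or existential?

existential

Move each ¬ inward, flipping quantifiers it crosses:
  (∀z S(z,z)) ∨ (∀v ∃u (¬S(v,v) ∨ ¬S(v,u)))
Extract every quantifier outward, since the variables are now distinct and don't occur free across branches:
  ∀z ∀v ∃u (S(z,z) ∨ ¬S(v,v) ∨ ¬S(v,u))
The quantifier ∀u sits under an odd number of negations, so it flips to ∃u.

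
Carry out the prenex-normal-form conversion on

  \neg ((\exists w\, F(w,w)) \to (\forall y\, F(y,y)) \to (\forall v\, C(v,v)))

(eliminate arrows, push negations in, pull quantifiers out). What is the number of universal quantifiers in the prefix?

1

Eliminate → and ↔ using ¬ and ∨.
  \neg (\neg (\exists w\, F(w,w)) \lor \neg (\forall y\, F(y,y)) \lor (\forall v\, C(v,v)))
Move each ¬ inward, flipping quantifiers it crosses:
  (\exists w\, F(w,w)) \land (\forall y\, F(y,y)) \land (\exists v\, \neg C(v,v))
Pull the quantifiers to the front (each side's bound variable is not free in the other side):
  \exists w\, \forall y\, \exists v\, (F(w,w) \land F(y,y) \land \neg C(v,v))
The prefix is \exists w \forall y \exists v: 1 universal, 2 existential.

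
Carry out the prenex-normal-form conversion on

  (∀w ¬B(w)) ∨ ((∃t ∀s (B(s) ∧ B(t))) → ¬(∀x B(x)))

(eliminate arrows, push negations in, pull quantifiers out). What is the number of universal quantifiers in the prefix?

Rewrite implications/biconditionals: A → B as ¬A ∨ B.
  (∀w ¬B(w)) ∨ ¬(∃t ∀s (B(s) ∧ B(t))) ∨ ¬(∀x B(x))
Move each ¬ inward, flipping quantifiers it crosses:
  (∀w ¬B(w)) ∨ (∀t ∃s (¬B(s) ∨ ¬B(t))) ∨ (∃x ¬B(x))
All bound variables are already distinct, so no renaming is needed.
Pull the quantifiers to the front (each side's bound variable is not free in the other side):
  ∀w ∀t ∃s ∃x (¬B(w) ∨ ¬B(s) ∨ ¬B(t) ∨ ¬B(x))
The prefix is ∀w ∀t ∃s ∃x: 2 universal, 2 existential.

2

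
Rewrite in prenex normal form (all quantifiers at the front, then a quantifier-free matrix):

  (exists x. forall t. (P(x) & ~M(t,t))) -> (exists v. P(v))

forall x. exists t. exists v. (~P(x) | M(t,t) | P(v))

First replace A → B with ¬A ∨ B.
  ~(exists x. forall t. (P(x) & ~M(t,t))) | (exists v. P(v))
Move each ¬ inward, flipping quantifiers it crosses:
  (forall x. exists t. (~P(x) | M(t,t))) | (exists v. P(v))
Finally move all quantifiers to the prefix:
  forall x. exists t. exists v. (~P(x) | M(t,t) | P(v))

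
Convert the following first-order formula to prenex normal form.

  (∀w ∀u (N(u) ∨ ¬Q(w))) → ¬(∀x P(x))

∃w ∃u ∃x (¬N(u) ∧ Q(w) ∨ ¬P(x))

Eliminate → and ↔ using ¬ and ∨.
  ¬(∀w ∀u (N(u) ∨ ¬Q(w))) ∨ ¬(∀x P(x))
Drive negations inward (¬∀x A ≡ ∃x ¬A, ¬∃x A ≡ ∀x ¬A, De Morgan for ∧/∨):
  (∃w ∃u (¬N(u) ∧ Q(w))) ∨ (∃x ¬P(x))
Finally move all quantifiers to the prefix:
  ∃w ∃u ∃x (¬N(u) ∧ Q(w) ∨ ¬P(x))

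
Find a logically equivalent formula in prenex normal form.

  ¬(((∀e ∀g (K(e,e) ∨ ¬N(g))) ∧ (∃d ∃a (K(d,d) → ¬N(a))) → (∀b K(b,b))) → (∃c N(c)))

∃e ∃g ∀d ∀a ∀b ∀c ((¬K(e,e) ∧ N(g) ∨ K(d,d) ∧ N(a) ∨ K(b,b)) ∧ ¬N(c))

Rewrite implications/biconditionals: A → B as ¬A ∨ B.
  ¬(¬(¬((∀e ∀g (K(e,e) ∨ ¬N(g))) ∧ (∃d ∃a (¬K(d,d) ∨ ¬N(a)))) ∨ (∀b K(b,b))) ∨ (∃c N(c)))
Move each ¬ inward, flipping quantifiers it crosses:
  ((∃e ∃g (¬K(e,e) ∧ N(g))) ∨ (∀d ∀a (K(d,d) ∧ N(a))) ∨ (∀b K(b,b))) ∧ (∀c ¬N(c))
Pull the quantifiers to the front (each side's bound variable is not free in the other side):
  ∃e ∃g ∀d ∀a ∀b ∀c ((¬K(e,e) ∧ N(g) ∨ K(d,d) ∧ N(a) ∨ K(b,b)) ∧ ¬N(c))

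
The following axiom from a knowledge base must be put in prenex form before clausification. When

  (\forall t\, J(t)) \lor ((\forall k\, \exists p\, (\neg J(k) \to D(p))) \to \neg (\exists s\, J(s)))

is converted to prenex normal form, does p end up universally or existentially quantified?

universal

Rewrite implications/biconditionals: A → B as ¬A ∨ B.
  (\forall t\, J(t)) \lor \neg (\forall k\, \exists p\, (\neg \neg J(k) \lor D(p))) \lor \neg (\exists s\, J(s))
Push ¬ through the quantifiers and connectives to reach negation normal form:
  (\forall t\, J(t)) \lor (\exists k\, \forall p\, (\neg J(k) \land \neg D(p))) \lor (\forall s\, \neg J(s))
All bound variables are already distinct, so no renaming is needed.
Finally move all quantifiers to the prefix:
  \forall t\, \exists k\, \forall p\, \forall s\, (J(t) \lor \neg J(k) \land \neg D(p) \lor \neg J(s))
The quantifier \exists p sits under an odd number of negations (counting the antecedent side of each →), so it flips to \forall p.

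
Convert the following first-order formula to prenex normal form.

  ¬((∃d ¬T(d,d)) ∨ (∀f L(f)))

∀d ∃f (T(d,d) ∧ ¬L(f))

Move each ¬ inward, flipping quantifiers it crosses:
  (∀d T(d,d)) ∧ (∃f ¬L(f))
All bound variables are already distinct, so no renaming is needed.
Finally move all quantifiers to the prefix:
  ∀d ∃f (T(d,d) ∧ ¬L(f))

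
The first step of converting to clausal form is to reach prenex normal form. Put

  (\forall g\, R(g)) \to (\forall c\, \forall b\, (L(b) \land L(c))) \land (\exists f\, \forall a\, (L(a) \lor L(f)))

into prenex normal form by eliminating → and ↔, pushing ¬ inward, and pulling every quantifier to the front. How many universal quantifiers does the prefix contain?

First replace A → B with ¬A ∨ B.
  \neg (\forall g\, R(g)) \lor (\forall c\, \forall b\, (L(b) \land L(c))) \land (\exists f\, \forall a\, (L(a) \lor L(f)))
Move each ¬ inward, flipping quantifiers it crosses:
  (\exists g\, \neg R(g)) \lor (\forall c\, \forall b\, (L(b) \land L(c))) \land (\exists f\, \forall a\, (L(a) \lor L(f)))
All bound variables are already distinct, so no renaming is needed.
Extract every quantifier outward, since the variables are now distinct and don't occur free across branches:
  \exists g\, \forall c\, \forall b\, \exists f\, \forall a\, (\neg R(g) \lor L(b) \land L(c) \land (L(a) \lor L(f)))
The prefix is \exists g \forall c \forall b \exists f \forall a: 3 universal, 2 existential.

3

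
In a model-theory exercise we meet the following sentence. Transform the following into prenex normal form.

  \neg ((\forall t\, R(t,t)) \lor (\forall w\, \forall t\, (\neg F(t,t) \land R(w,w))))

Move each ¬ inward, flipping quantifiers it crosses:
  (\exists t\, \neg R(t,t)) \land (\exists w\, \exists t\, (F(t,t) \lor \neg R(w,w)))
Rename bound variables to avoid capture: t↦c.
  (\exists t\, \neg R(t,t)) \land (\exists w\, \exists c\, (F(c,c) \lor \neg R(w,w)))
Finally move all quantifiers to the prefix:
  \exists t\, \exists w\, \exists c\, (\neg R(t,t) \land (F(c,c) \lor \neg R(w,w)))

\exists t\, \exists w\, \exists c\, (\neg R(t,t) \land (F(c,c) \lor \neg R(w,w)))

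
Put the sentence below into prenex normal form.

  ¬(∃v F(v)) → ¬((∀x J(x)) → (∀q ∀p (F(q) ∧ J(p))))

Eliminate → and ↔ using ¬ and ∨.
  ¬¬(∃v F(v)) ∨ ¬(¬(∀x J(x)) ∨ (∀q ∀p (F(q) ∧ J(p))))
Drive negations inward (¬∀x A ≡ ∃x ¬A, ¬∃x A ≡ ∀x ¬A, De Morgan for ∧/∨):
  (∃v F(v)) ∨ (∀x J(x)) ∧ (∃q ∃p (¬F(q) ∨ ¬J(p)))
All bound variables are already distinct, so no renaming is needed.
Extract every quantifier outward, since the variables are now distinct and don't occur free across branches:
  ∃v ∀x ∃q ∃p (F(v) ∨ J(x) ∧ (¬F(q) ∨ ¬J(p)))

∃v ∀x ∃q ∃p (F(v) ∨ J(x) ∧ (¬F(q) ∨ ¬J(p)))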